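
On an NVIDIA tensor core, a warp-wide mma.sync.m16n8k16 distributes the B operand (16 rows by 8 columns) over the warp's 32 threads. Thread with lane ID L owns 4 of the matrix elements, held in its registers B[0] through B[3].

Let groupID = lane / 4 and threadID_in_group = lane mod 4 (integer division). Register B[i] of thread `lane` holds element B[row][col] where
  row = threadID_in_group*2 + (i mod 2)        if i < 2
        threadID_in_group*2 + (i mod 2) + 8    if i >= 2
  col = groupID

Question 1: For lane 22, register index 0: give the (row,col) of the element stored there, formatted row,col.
4,5

22: grp=5,tig=2
[0] (2*2+0+0,5) = (4,5)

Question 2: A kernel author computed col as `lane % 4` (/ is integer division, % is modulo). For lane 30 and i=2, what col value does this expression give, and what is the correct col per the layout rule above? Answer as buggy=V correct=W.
buggy=2 correct=7

`lane % 4`[30,2]⇒2
lane 30⇒30/4=7, 30 mod 4=2
i=2  r:2·2+0+8⇒12  c:7
col: 2 vs 7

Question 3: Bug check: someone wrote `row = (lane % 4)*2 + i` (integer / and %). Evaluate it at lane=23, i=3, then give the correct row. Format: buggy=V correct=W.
`(lane % 4)*2 + i`[23,3]->9
23: gid=5,tid=3
[3] (3*2+1+8,5) = (15,5)
row: 9 vs 15

buggy=9 correct=15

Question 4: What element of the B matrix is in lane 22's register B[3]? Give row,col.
13,5

lane 22: grp=5 (22/4), tig=2 (22%4)
i=3: r=2*2+1+8=13, c=grp=5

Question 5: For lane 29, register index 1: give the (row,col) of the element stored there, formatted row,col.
3,7

29: gr=7,th=1
[1] (1*2+1+0,7) = (3,7)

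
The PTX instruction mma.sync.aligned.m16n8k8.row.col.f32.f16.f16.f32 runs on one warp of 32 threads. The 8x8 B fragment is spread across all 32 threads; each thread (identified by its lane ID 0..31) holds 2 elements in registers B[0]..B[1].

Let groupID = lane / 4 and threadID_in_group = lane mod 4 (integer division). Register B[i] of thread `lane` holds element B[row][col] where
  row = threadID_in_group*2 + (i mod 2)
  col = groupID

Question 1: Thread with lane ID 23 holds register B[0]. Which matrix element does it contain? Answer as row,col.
lane 23: G=5 (23/4), T=3 (23%4)
i=0: r=3*2+0=6, c=G=5

6,5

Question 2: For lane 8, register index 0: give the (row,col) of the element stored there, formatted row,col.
L=8->g=8>>2=2, t=8&3=0
[0]->row 0·2+0=0  col g=2

0,2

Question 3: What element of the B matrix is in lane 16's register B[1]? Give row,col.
1,4

16: grp=4,tig=0
[1] (0*2+1,4) = (1,4)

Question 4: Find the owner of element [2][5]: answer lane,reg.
21,0

c: 5->gid=5  r: 2->tid=1,i&1=0
L=5*4+1=21  i=0=0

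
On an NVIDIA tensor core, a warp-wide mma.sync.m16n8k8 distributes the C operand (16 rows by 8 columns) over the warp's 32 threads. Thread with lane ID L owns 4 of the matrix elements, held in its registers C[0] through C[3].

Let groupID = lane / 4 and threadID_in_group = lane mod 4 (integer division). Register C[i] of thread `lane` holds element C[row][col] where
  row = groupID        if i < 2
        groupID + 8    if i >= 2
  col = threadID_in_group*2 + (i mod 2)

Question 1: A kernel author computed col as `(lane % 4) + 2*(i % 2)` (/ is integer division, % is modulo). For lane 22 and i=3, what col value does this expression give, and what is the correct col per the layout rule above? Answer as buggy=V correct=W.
buggy=4 correct=5

`(lane % 4) + 2*(i % 2)`[22,3]=>4
lane 22: grp=5 (22/4), tig=2 (22%4)
i=3: r=5+8=13, c=2*2+1=5
col: 4 vs 5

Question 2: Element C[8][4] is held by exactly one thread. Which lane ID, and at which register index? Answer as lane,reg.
2,2

r=8->g=0,rb=1  c=4->t=2,b0=0
L=0*4+2=2  i=1*2+0=2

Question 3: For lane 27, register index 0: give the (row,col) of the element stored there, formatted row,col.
lane 27: gid=6 (27/4), tid=3 (27%4)
i=0: r=6+0=6, c=3*2+0=6

6,6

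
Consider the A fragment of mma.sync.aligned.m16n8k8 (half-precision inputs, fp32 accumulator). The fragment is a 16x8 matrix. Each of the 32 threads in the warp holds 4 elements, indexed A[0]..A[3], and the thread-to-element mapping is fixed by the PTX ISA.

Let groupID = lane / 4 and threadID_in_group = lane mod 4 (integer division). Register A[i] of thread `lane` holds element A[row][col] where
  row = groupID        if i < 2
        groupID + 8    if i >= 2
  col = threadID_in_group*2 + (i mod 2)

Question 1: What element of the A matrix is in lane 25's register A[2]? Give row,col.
lane 25: grp=6 (25/4), tig=1 (25%4)
i=2: r=6+8=14, c=1*2+0=2

14,2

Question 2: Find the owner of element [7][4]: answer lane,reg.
30,0

r:7=>grp=7,rB=0  c:4=>tig=2,lo=0
L=7*4+2=30  i=0*2+0=0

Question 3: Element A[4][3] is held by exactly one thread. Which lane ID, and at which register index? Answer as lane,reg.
r=4→G=4,rhi=0  c=3→T=1,p=1
L=4*4+1=17  i=0*2+1=1

17,1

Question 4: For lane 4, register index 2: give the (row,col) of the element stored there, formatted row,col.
9,0

L=4⇒gr=4>>2=1, th=4&3=0
[2]⇒row 1+8=9  col 0·2+0=0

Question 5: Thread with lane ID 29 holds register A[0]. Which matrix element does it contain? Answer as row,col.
L=29⇒gr=29>>2=7, th=29&3=1
[0]⇒row 7+0=7  col 1·2+0=2

7,2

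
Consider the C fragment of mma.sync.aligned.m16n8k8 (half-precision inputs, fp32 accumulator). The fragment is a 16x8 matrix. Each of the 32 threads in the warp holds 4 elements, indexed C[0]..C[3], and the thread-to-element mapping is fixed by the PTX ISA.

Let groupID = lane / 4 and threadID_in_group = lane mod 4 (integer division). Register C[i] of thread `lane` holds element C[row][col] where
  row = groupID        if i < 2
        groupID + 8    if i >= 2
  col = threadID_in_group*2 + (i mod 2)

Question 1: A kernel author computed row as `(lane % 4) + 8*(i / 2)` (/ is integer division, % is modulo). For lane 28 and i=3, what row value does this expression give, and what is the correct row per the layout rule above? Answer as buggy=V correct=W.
`(lane % 4) + 8*(i / 2)`[28,3]⇒8
lane 28⇒28/4=7, 28 mod 4=0
i=3  r:7+8⇒15  c:2·0+1⇒1
row: 8 vs 15

buggy=8 correct=15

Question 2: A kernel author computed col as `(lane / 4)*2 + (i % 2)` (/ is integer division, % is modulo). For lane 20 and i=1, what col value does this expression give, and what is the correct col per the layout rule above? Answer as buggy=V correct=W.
`(lane / 4)*2 + (i % 2)`[20,1]->11
lane 20: g=5 (20/4), t=0 (20%4)
i=1: r=5+0=5, c=0*2+1=1
col: 11 vs 1

buggy=11 correct=1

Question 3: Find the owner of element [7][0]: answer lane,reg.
28,0

r=7⇒gr=7,Rb=0  c=0⇒th=0,odd=0
L=7*4+0=28  i=0*2+0=0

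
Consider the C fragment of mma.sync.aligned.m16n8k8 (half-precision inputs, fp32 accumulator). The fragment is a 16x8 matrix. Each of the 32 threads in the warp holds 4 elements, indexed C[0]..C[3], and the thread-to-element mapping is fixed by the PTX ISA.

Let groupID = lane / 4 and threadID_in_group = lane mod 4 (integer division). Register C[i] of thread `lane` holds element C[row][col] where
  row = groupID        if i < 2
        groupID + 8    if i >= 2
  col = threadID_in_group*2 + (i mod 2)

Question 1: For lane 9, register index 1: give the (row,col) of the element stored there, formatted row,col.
lane 9: grp=2 (9/4), tig=1 (9%4)
i=1: r=2+0=2, c=1*2+1=3

2,3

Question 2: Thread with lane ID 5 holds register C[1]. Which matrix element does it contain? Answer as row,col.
lane 5->5/4=1, 5 mod 4=1
i=1  r:1+0->1  c:2·1+1->3

1,3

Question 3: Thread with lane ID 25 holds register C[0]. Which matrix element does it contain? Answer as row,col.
6,2

lane 25: grp=6 (25/4), tig=1 (25%4)
i=0: r=6+0=6, c=1*2+0=2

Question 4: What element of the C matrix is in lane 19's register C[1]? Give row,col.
4,7

lane 19: G=4 (19/4), T=3 (19%4)
i=1: r=4+0=4, c=3*2+1=7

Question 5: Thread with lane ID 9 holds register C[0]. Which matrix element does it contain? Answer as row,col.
2,2

L=9=>grp=9>>2=2, tig=9&3=1
[0]=>row 2+0=2  col 1·2+0=2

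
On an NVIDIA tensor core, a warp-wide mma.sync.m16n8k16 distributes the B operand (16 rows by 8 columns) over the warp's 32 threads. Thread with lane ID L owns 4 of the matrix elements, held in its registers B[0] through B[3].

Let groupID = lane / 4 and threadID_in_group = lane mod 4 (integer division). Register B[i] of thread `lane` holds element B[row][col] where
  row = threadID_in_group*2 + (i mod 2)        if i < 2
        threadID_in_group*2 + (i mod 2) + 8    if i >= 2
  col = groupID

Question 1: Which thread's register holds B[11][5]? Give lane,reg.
c=5→G=5  r=11→rhi=1,T=1,p=1
L=5*4+1=21  i=1*2+1=3

21,3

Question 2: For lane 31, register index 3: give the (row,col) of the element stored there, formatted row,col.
15,7

lane 31: G=7 (31/4), T=3 (31%4)
i=3: r=3*2+1+8=15, c=G=7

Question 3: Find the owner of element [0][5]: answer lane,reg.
c=5→G=5  r=0→rhi=0,T=0,p=0
L=5*4+0=20  i=0*2+0=0

20,0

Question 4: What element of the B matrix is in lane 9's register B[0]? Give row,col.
2,2

L=9->gid=9>>2=2, tid=9&3=1
[0]->row 1·2+0+0=2  col gid=2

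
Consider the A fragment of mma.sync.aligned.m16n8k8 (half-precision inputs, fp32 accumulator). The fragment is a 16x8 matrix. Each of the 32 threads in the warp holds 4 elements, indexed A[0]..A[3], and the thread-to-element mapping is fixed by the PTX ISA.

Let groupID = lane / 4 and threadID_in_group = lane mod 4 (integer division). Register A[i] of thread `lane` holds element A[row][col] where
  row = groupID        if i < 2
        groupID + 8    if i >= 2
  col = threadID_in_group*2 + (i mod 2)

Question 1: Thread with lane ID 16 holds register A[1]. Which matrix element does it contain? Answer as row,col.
lane 16: gr=4 (16/4), th=0 (16%4)
i=1: r=4+0=4, c=0*2+1=1

4,1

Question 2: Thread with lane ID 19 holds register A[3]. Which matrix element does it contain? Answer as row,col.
12,7

19: gr=4,th=3
[3] (4+8,3*2+1) = (12,7)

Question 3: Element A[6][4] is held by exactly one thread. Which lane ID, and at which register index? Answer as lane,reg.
r=6→G=6,rhi=0  c=4→T=2,p=0
L=6*4+2=26  i=0*2+0=0

26,0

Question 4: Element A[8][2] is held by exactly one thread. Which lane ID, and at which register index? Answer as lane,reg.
r:8=>grp=0,rB=1  c:2=>tig=1,lo=0
L=0*4+1=1  i=1*2+0=2

1,2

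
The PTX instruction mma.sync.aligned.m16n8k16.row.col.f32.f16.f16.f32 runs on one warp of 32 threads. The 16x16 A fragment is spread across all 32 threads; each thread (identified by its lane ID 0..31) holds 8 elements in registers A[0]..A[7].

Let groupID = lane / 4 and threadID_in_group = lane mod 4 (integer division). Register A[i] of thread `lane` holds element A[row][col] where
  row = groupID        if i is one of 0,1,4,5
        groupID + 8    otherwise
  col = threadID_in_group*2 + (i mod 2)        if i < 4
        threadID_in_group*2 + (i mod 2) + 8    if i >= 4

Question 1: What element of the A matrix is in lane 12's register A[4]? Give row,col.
3,8

lane 12->12/4=3, 12 mod 4=0
i=4  r:3+0->3  c:2·0+0+8->8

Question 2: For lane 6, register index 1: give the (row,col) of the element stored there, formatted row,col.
6: gr=1,th=2
[1] (1+0,2*2+1+0) = (1,5)

1,5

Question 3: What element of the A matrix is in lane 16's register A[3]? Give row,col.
lane 16: G=4 (16/4), T=0 (16%4)
i=3: r=4+8=12, c=0*2+1+0=1

12,1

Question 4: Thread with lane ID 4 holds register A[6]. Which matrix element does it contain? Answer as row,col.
lane 4->4/4=1, 4 mod 4=0
i=6  r:1+8->9  c:2·0+0+8->8

9,8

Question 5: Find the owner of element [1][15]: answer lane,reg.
r: 1->gid=1,r8=0  c: 15->c8=1,tid=3,i&1=1
L=1*4+3=7  i=1*4+0*2+1=5

7,5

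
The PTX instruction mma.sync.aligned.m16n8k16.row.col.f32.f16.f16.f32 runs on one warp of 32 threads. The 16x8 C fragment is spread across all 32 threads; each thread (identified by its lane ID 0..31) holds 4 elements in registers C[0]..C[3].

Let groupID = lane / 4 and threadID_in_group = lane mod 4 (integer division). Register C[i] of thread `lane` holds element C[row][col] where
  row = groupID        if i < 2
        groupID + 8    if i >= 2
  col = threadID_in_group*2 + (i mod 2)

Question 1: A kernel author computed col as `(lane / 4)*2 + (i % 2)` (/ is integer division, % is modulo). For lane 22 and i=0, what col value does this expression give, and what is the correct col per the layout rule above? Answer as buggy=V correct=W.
buggy=10 correct=4

`(lane / 4)*2 + (i % 2)`[22,0]->10
22: gid=5,tid=2
[0] (5+0,2*2+0) = (5,4)
col: 10 vs 4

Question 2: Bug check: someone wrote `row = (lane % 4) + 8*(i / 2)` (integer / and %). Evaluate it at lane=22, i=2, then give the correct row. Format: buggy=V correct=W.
buggy=10 correct=13

`(lane % 4) + 8*(i / 2)`[22,2]->10
lane 22: g=5 (22/4), t=2 (22%4)
i=2: r=5+8=13, c=2*2+0=4
row: 10 vs 13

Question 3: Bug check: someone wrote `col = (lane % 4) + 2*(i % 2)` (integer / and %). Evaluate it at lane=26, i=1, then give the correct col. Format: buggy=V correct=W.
buggy=4 correct=5

`(lane % 4) + 2*(i % 2)`[26,1]→4
26: G=6,T=2
[1] (6+0,2*2+1) = (6,5)
col: 4 vs 5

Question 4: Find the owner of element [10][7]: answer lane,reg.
r:10=>grp=2,rB=1  c:7=>tig=3,lo=1
L=2*4+3=11  i=1*2+1=3

11,3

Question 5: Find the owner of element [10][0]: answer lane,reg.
r:10=>grp=2,rB=1  c:0=>tig=0,lo=0
L=2*4+0=8  i=1*2+0=2

8,2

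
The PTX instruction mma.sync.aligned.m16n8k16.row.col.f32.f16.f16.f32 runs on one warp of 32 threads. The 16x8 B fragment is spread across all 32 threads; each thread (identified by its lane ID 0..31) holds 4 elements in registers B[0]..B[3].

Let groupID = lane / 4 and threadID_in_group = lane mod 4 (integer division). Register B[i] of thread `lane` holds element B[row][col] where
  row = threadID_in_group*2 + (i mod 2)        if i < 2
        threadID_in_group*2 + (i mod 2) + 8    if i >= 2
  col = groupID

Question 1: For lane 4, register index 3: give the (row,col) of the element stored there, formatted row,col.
9,1

lane 4→4/4=1, 4 mod 4=0
i=3  r:2·0+1+8→9  c:1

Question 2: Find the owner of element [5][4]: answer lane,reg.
18,1

c=4⇒gr=4  r=5⇒Rb=0,th=2,odd=1
L=4*4+2=18  i=0*2+1=1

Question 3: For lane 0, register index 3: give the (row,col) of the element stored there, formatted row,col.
lane 0=>0/4=0, 0 mod 4=0
i=3  r:2·0+1+8=>9  c:0

9,0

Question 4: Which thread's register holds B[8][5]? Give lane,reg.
c=5→G=5  r=8→rhi=1,T=0,p=0
L=5*4+0=20  i=1*2+0=2

20,2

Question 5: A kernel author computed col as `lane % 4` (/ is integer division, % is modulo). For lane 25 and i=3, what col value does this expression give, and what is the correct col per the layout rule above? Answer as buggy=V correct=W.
`lane % 4`[25,3]->1
L=25->g=25>>2=6, t=25&3=1
[3]->row 1·2+1+8=11  col g=6
col: 1 vs 6

buggy=1 correct=6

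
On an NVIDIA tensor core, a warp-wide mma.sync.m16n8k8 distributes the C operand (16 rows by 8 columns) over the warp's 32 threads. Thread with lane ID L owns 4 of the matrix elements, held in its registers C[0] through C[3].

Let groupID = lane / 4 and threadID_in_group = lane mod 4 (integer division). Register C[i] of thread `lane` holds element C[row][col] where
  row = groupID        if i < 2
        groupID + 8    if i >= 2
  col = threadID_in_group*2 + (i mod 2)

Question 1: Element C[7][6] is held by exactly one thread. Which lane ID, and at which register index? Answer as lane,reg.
31,0

r=7->g=7,rb=0  c=6->t=3,b0=0
L=7*4+3=31  i=0*2+0=0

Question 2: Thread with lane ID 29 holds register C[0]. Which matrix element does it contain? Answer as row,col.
7,2

lane 29: gid=7 (29/4), tid=1 (29%4)
i=0: r=7+0=7, c=1*2+0=2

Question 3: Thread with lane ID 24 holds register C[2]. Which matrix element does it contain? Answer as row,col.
14,0

24: gr=6,th=0
[2] (6+8,0*2+0) = (14,0)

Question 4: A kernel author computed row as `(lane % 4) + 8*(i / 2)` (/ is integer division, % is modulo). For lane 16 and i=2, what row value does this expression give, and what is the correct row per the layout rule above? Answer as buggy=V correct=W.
buggy=8 correct=12

`(lane % 4) + 8*(i / 2)`[16,2]->8
lane 16: g=4 (16/4), t=0 (16%4)
i=2: r=4+8=12, c=0*2+0=0
row: 8 vs 12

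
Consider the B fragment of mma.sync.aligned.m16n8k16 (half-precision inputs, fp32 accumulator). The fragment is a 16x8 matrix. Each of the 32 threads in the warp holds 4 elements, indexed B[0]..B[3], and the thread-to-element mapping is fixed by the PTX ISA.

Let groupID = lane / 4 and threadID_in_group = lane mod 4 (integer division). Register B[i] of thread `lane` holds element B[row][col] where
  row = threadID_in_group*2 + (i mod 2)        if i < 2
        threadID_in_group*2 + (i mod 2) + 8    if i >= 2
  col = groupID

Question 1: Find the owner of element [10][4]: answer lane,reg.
17,2

c=4⇒gr=4  r=10⇒Rb=1,th=1,odd=0
L=4*4+1=17  i=1*2+0=2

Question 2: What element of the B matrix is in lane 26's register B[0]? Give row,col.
L=26=>grp=26>>2=6, tig=26&3=2
[0]=>row 2·2+0+0=4  col grp=6

4,6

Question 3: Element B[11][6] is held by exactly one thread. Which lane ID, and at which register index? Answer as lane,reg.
c: 6->gid=6  r: 11->r8=1,tid=1,i&1=1
L=6*4+1=25  i=1*2+1=3

25,3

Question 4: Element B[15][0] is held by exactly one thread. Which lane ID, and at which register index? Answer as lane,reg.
3,3

c=0⇒gr=0  r=15⇒Rb=1,th=3,odd=1
L=0*4+3=3  i=1*2+1=3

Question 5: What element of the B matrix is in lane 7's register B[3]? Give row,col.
lane 7: grp=1 (7/4), tig=3 (7%4)
i=3: r=3*2+1+8=15, c=grp=1

15,1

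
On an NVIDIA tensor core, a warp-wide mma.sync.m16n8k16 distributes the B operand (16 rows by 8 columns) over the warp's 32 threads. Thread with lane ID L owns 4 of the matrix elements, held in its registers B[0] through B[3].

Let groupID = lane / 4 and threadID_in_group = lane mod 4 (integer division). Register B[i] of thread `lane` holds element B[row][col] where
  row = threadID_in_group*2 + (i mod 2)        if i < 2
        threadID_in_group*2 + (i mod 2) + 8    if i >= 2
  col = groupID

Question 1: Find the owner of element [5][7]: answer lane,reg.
30,1

c=7⇒gr=7  r=5⇒Rb=0,th=2,odd=1
L=7*4+2=30  i=0*2+1=1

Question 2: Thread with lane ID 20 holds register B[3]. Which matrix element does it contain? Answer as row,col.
9,5

lane 20: G=5 (20/4), T=0 (20%4)
i=3: r=0*2+1+8=9, c=G=5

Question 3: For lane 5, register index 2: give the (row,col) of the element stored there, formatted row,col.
L=5→G=5>>2=1, T=5&3=1
[2]→row 1·2+0+8=10  col G=1

10,1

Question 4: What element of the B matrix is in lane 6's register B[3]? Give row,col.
13,1

6: grp=1,tig=2
[3] (2*2+1+8,1) = (13,1)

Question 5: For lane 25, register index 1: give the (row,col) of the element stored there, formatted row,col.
3,6

L=25⇒gr=25>>2=6, th=25&3=1
[1]⇒row 1·2+1+0=3  col gr=6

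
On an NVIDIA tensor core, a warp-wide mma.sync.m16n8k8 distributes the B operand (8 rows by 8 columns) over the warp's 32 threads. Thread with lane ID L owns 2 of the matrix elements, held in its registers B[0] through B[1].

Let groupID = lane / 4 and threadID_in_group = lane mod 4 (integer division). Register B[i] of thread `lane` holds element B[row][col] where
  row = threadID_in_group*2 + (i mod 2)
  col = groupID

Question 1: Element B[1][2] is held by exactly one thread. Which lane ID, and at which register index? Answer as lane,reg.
c=2→G=2  r=1→T=0,p=1
L=2*4+0=8  i=1=1

8,1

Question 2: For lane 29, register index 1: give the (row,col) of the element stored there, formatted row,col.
lane 29: g=7 (29/4), t=1 (29%4)
i=1: r=1*2+1=3, c=g=7

3,7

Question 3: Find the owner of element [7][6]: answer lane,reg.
c=6->g=6  r=7->t=3,b0=1
L=6*4+3=27  i=1=1

27,1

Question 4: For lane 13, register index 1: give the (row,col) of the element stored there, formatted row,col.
3,3

lane 13->13/4=3, 13 mod 4=1
i=1  r:2·1+1->3  c:3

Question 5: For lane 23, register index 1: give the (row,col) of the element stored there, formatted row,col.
7,5

L=23→G=23>>2=5, T=23&3=3
[1]→row 3·2+1=7  col G=5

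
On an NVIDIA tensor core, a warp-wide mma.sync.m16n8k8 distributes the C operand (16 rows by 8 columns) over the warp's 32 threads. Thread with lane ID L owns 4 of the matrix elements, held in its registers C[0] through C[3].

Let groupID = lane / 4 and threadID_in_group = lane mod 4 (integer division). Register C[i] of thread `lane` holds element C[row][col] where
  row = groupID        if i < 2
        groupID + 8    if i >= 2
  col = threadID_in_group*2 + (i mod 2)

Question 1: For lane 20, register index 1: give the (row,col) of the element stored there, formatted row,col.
5,1

lane 20⇒20/4=5, 20 mod 4=0
i=1  r:5+0⇒5  c:2·0+1⇒1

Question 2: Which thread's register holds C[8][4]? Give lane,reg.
r=8⇒gr=0,Rb=1  c=4⇒th=2,odd=0
L=0*4+2=2  i=1*2+0=2

2,2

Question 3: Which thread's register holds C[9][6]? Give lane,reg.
7,2

r=9⇒gr=1,Rb=1  c=6⇒th=3,odd=0
L=1*4+3=7  i=1*2+0=2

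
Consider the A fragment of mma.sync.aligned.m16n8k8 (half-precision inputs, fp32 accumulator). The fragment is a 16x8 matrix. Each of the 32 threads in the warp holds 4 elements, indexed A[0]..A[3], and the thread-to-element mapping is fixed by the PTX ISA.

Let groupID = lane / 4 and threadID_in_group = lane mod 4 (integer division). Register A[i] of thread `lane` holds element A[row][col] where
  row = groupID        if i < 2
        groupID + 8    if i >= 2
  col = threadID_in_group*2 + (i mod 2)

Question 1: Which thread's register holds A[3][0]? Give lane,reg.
r: 3->gid=3,r8=0  c: 0->tid=0,i&1=0
L=3*4+0=12  i=0*2+0=0

12,0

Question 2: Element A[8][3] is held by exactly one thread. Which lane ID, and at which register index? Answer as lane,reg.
r=8⇒gr=0,Rb=1  c=3⇒th=1,odd=1
L=0*4+1=1  i=1*2+1=3

1,3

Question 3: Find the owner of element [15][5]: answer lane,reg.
30,3

r: 15->gid=7,r8=1  c: 5->tid=2,i&1=1
L=7*4+2=30  i=1*2+1=3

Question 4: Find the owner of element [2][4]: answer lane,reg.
10,0

r:2=>grp=2,rB=0  c:4=>tig=2,lo=0
L=2*4+2=10  i=0*2+0=0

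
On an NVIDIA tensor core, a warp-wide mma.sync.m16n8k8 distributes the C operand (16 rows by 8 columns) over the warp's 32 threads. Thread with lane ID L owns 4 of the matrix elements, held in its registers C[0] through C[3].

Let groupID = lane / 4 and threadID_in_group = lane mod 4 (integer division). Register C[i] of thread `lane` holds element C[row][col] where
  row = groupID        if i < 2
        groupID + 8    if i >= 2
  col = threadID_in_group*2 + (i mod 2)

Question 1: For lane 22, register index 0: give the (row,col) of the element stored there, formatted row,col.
5,4

22: grp=5,tig=2
[0] (5+0,2*2+0) = (5,4)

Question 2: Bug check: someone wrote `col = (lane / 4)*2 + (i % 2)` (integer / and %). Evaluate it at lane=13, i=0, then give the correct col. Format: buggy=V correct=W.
`(lane / 4)*2 + (i % 2)`[13,0]=>6
lane 13: grp=3 (13/4), tig=1 (13%4)
i=0: r=3+0=3, c=1*2+0=2
col: 6 vs 2

buggy=6 correct=2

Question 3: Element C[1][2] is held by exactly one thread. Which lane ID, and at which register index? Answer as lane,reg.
5,0

r=1⇒gr=1,Rb=0  c=2⇒th=1,odd=0
L=1*4+1=5  i=0*2+0=0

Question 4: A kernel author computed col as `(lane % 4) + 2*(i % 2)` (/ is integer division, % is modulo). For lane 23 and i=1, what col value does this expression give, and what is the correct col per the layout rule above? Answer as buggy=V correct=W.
buggy=5 correct=7

`(lane % 4) + 2*(i % 2)`[23,1]→5
L=23→G=23>>2=5, T=23&3=3
[1]→row 5+0=5  col 3·2+1=7
col: 5 vs 7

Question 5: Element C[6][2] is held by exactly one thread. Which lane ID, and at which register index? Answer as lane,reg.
25,0

r=6->g=6,rb=0  c=2->t=1,b0=0
L=6*4+1=25  i=0*2+0=0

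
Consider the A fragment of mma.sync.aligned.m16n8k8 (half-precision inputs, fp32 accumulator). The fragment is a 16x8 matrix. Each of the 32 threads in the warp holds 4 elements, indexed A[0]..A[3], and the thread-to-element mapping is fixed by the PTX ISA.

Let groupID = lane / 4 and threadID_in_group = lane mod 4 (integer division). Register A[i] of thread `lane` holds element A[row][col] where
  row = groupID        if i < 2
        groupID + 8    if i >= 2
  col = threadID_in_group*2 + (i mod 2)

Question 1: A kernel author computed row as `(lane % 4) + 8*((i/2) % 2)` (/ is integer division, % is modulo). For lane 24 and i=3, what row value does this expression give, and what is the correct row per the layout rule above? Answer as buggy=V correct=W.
buggy=8 correct=14

`(lane % 4) + 8*((i/2) % 2)`[24,3]=>8
lane 24=>24/4=6, 24 mod 4=0
i=3  r:6+8=>14  c:2·0+1=>1
row: 8 vs 14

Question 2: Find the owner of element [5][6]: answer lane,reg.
23,0

r=5→G=5,rhi=0  c=6→T=3,p=0
L=5*4+3=23  i=0*2+0=0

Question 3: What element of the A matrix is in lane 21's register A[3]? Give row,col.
lane 21: gr=5 (21/4), th=1 (21%4)
i=3: r=5+8=13, c=1*2+1=3

13,3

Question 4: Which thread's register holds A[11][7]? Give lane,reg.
15,3

r: 11->gid=3,r8=1  c: 7->tid=3,i&1=1
L=3*4+3=15  i=1*2+1=3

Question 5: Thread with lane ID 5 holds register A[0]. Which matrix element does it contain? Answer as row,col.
1,2

lane 5->5/4=1, 5 mod 4=1
i=0  r:1+0->1  c:2·1+0->2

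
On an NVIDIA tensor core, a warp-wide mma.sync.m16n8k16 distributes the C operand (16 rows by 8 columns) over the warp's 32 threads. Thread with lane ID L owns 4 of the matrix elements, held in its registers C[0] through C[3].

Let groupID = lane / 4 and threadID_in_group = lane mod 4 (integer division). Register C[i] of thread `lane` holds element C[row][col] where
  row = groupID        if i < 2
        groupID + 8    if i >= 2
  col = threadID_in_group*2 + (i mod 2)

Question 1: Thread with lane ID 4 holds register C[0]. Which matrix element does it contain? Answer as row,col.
lane 4: gid=1 (4/4), tid=0 (4%4)
i=0: r=1+0=1, c=0*2+0=0

1,0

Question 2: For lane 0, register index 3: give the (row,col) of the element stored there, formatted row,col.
lane 0: grp=0 (0/4), tig=0 (0%4)
i=3: r=0+8=8, c=0*2+1=1

8,1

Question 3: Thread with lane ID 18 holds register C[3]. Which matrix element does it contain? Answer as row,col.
12,5

L=18⇒gr=18>>2=4, th=18&3=2
[3]⇒row 4+8=12  col 2·2+1=5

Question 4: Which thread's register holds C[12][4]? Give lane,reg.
18,2

r=12⇒gr=4,Rb=1  c=4⇒th=2,odd=0
L=4*4+2=18  i=1*2+0=2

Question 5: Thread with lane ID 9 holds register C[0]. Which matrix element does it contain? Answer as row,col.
2,2

9: grp=2,tig=1
[0] (2+0,1*2+0) = (2,2)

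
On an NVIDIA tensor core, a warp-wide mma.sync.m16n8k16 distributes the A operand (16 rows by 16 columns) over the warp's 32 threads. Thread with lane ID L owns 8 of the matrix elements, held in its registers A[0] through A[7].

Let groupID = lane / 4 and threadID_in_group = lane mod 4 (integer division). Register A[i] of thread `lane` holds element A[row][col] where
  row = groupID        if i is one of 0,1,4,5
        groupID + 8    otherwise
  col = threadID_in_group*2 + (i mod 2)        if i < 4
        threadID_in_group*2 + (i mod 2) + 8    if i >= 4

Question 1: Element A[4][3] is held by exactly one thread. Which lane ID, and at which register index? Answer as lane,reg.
r:4=>grp=4,rB=0  c:3=>cB=0,tig=1,lo=1
L=4*4+1=17  i=0*4+0*2+1=1

17,1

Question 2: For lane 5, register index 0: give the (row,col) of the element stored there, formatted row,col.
1,2

5: grp=1,tig=1
[0] (1+0,1*2+0+0) = (1,2)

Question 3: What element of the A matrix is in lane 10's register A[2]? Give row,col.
lane 10: grp=2 (10/4), tig=2 (10%4)
i=2: r=2+8=10, c=2*2+0+0=4

10,4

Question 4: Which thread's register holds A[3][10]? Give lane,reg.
13,4

r=3->g=3,rb=0  c=10->cb=1,t=1,b0=0
L=3*4+1=13  i=1*4+0*2+0=4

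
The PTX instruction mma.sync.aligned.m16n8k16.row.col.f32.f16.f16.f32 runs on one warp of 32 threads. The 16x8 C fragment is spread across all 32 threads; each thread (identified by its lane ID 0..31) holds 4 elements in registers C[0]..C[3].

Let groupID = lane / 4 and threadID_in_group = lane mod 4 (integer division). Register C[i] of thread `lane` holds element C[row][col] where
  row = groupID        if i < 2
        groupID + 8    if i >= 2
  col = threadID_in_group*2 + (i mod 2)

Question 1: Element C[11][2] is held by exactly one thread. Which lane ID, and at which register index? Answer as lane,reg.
r=11->g=3,rb=1  c=2->t=1,b0=0
L=3*4+1=13  i=1*2+0=2

13,2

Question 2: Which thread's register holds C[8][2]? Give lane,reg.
1,2

r=8⇒gr=0,Rb=1  c=2⇒th=1,odd=0
L=0*4+1=1  i=1*2+0=2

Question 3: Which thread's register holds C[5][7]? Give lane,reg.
r=5⇒gr=5,Rb=0  c=7⇒th=3,odd=1
L=5*4+3=23  i=0*2+1=1

23,1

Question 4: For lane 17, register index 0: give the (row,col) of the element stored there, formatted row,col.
lane 17⇒17/4=4, 17 mod 4=1
i=0  r:4+0⇒4  c:2·1+0⇒2

4,2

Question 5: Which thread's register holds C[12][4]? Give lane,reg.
r=12→G=4,rhi=1  c=4→T=2,p=0
L=4*4+2=18  i=1*2+0=2

18,2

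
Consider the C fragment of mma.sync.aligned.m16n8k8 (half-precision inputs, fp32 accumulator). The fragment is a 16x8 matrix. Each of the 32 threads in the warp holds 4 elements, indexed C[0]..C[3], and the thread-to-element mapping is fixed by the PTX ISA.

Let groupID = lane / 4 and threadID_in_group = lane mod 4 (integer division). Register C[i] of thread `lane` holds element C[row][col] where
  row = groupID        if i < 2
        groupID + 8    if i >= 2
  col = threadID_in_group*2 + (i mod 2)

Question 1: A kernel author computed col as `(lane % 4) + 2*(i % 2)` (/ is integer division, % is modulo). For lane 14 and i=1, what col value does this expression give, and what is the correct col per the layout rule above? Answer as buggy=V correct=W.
`(lane % 4) + 2*(i % 2)`[14,1]->4
lane 14->14/4=3, 14 mod 4=2
i=1  r:3+0->3  c:2·2+1->5
col: 4 vs 5

buggy=4 correct=5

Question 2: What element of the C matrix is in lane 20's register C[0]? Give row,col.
5,0

lane 20: G=5 (20/4), T=0 (20%4)
i=0: r=5+0=5, c=0*2+0=0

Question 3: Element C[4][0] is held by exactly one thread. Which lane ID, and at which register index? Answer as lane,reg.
r=4⇒gr=4,Rb=0  c=0⇒th=0,odd=0
L=4*4+0=16  i=0*2+0=0

16,0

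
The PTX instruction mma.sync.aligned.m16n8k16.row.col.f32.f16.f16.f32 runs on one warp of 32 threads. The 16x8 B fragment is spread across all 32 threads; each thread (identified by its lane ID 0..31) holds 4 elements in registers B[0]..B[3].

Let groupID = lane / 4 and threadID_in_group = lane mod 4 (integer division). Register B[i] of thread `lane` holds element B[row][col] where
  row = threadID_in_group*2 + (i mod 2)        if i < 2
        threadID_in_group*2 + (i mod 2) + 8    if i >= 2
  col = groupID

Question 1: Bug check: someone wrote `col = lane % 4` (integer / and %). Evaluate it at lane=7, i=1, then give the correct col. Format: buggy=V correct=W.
buggy=3 correct=1

`lane % 4`[7,1]⇒3
lane 7⇒7/4=1, 7 mod 4=3
i=1  r:2·3+1+0⇒7  c:1
col: 3 vs 1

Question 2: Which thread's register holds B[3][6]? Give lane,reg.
c: 6->gid=6  r: 3->r8=0,tid=1,i&1=1
L=6*4+1=25  i=0*2+1=1

25,1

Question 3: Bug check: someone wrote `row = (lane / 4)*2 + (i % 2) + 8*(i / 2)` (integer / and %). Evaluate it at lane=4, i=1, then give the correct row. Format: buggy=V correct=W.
`(lane / 4)*2 + (i % 2) + 8*(i / 2)`[4,1]=>3
L=4=>grp=4>>2=1, tig=4&3=0
[1]=>row 0·2+1+0=1  col grp=1
row: 3 vs 1

buggy=3 correct=1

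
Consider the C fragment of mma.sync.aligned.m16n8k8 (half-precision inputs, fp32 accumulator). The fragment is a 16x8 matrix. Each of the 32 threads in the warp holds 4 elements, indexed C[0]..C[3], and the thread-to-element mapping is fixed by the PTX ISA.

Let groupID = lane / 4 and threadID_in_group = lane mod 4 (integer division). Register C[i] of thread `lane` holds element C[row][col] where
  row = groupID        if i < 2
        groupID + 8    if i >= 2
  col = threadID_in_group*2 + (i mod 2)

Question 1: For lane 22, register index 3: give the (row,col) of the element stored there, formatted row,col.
13,5

L=22⇒gr=22>>2=5, th=22&3=2
[3]⇒row 5+8=13  col 2·2+1=5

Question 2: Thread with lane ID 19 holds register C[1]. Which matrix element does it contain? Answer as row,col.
lane 19->19/4=4, 19 mod 4=3
i=1  r:4+0->4  c:2·3+1->7

4,7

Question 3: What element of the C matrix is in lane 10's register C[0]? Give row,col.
2,4

L=10⇒gr=10>>2=2, th=10&3=2
[0]⇒row 2+0=2  col 2·2+0=4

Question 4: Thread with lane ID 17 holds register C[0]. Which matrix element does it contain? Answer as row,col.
L=17->g=17>>2=4, t=17&3=1
[0]->row 4+0=4  col 1·2+0=2

4,2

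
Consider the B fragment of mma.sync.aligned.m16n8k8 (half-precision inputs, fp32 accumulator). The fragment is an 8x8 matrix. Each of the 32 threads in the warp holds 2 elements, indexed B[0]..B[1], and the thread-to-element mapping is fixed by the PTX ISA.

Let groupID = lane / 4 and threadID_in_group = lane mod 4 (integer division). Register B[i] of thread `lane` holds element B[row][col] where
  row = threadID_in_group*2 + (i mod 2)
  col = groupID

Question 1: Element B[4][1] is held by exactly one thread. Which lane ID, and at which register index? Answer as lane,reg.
6,0

c=1→G=1  r=4→T=2,p=0
L=1*4+2=6  i=0=0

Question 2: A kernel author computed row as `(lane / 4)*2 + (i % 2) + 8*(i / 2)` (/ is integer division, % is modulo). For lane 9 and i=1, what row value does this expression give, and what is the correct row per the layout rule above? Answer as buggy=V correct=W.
`(lane / 4)*2 + (i % 2) + 8*(i / 2)`[9,1]->5
L=9->gid=9>>2=2, tid=9&3=1
[1]->row 1·2+1=3  col gid=2
row: 5 vs 3

buggy=5 correct=3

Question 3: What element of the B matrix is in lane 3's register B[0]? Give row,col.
6,0

3: grp=0,tig=3
[0] (3*2+0,0) = (6,0)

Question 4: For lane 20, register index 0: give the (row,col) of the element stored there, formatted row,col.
L=20=>grp=20>>2=5, tig=20&3=0
[0]=>row 0·2+0=0  col grp=5

0,5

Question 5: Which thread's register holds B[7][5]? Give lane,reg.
23,1

c: 5->gid=5  r: 7->tid=3,i&1=1
L=5*4+3=23  i=1=1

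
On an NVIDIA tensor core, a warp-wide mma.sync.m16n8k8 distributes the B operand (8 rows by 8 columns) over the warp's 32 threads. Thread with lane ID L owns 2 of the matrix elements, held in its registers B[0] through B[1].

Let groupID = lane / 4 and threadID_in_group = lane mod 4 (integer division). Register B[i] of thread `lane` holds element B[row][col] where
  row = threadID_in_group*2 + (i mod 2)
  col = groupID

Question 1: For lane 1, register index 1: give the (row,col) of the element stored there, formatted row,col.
3,0

lane 1: grp=0 (1/4), tig=1 (1%4)
i=1: r=1*2+1=3, c=grp=0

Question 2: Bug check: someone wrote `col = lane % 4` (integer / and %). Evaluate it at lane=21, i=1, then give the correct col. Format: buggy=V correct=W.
`lane % 4`[21,1]=>1
lane 21: grp=5 (21/4), tig=1 (21%4)
i=1: r=1*2+1=3, c=grp=5
col: 1 vs 5

buggy=1 correct=5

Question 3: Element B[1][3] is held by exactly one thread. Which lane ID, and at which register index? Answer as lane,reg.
12,1

c=3->g=3  r=1->t=0,b0=1
L=3*4+0=12  i=1=1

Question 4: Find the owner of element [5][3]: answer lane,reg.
14,1

c=3→G=3  r=5→T=2,p=1
L=3*4+2=14  i=1=1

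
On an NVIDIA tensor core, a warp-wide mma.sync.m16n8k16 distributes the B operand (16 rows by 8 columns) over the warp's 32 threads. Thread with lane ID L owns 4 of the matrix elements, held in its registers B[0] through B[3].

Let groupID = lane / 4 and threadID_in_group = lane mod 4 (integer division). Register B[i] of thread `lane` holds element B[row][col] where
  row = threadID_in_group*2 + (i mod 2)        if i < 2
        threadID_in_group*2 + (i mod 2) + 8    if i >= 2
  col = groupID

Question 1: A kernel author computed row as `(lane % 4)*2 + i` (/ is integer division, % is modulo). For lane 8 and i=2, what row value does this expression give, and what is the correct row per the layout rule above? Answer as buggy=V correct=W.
buggy=2 correct=8

`(lane % 4)*2 + i`[8,2]->2
lane 8->8/4=2, 8 mod 4=0
i=2  r:2·0+0+8->8  c:2
row: 2 vs 8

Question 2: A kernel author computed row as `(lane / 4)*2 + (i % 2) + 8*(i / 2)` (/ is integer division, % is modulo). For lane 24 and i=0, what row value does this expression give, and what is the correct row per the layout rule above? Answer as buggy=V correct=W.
`(lane / 4)*2 + (i % 2) + 8*(i / 2)`[24,0]->12
lane 24: g=6 (24/4), t=0 (24%4)
i=0: r=0*2+0+0=0, c=g=6
row: 12 vs 0

buggy=12 correct=0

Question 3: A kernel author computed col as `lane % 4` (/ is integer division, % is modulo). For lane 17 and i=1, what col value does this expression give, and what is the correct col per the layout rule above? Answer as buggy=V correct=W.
buggy=1 correct=4

`lane % 4`[17,1]=>1
17: grp=4,tig=1
[1] (1*2+1+0,4) = (3,4)
col: 1 vs 4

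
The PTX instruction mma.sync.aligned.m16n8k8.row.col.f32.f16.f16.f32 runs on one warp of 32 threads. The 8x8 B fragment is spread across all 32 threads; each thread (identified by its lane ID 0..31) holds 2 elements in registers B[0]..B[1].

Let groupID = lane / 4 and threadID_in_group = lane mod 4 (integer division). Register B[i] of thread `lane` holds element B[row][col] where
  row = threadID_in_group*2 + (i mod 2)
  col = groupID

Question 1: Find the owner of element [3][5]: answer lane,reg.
21,1

c=5->g=5  r=3->t=1,b0=1
L=5*4+1=21  i=1=1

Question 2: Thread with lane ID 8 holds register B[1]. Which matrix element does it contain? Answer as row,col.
1,2

8: grp=2,tig=0
[1] (0*2+1,2) = (1,2)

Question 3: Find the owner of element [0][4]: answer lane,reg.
16,0

c=4→G=4  r=0→T=0,p=0
L=4*4+0=16  i=0=0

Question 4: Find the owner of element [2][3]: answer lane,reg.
13,0

c=3->g=3  r=2->t=1,b0=0
L=3*4+1=13  i=0=0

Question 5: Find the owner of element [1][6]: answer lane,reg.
24,1

c:6=>grp=6  r:1=>tig=0,lo=1
L=6*4+0=24  i=1=1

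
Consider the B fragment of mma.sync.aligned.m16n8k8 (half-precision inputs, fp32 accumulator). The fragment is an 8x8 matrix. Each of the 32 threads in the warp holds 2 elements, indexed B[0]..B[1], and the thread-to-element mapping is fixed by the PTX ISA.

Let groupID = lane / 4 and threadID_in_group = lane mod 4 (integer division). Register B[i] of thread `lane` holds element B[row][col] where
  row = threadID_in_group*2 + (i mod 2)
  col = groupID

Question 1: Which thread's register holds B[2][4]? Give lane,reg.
c=4⇒gr=4  r=2⇒th=1,odd=0
L=4*4+1=17  i=0=0

17,0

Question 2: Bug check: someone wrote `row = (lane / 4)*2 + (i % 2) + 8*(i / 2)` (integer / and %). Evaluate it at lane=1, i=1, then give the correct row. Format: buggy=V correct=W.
`(lane / 4)*2 + (i % 2) + 8*(i / 2)`[1,1]=>1
1: grp=0,tig=1
[1] (1*2+1,0) = (3,0)
row: 1 vs 3

buggy=1 correct=3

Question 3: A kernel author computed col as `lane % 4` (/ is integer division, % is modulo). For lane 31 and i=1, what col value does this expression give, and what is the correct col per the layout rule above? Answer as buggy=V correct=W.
buggy=3 correct=7

`lane % 4`[31,1]->3
L=31->g=31>>2=7, t=31&3=3
[1]->row 3·2+1=7  col g=7
col: 3 vs 7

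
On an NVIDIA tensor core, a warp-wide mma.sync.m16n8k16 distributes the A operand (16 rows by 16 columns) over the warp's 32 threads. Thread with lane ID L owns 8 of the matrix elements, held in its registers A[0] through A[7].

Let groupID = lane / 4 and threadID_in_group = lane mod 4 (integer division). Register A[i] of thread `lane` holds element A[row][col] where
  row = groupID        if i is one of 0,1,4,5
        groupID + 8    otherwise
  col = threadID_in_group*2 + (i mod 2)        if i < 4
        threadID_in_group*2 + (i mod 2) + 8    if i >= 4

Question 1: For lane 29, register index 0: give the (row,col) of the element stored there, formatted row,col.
7,2

29: gr=7,th=1
[0] (7+0,1*2+0+0) = (7,2)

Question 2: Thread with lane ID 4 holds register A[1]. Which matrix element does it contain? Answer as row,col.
lane 4: G=1 (4/4), T=0 (4%4)
i=1: r=1+0=1, c=0*2+1+0=1

1,1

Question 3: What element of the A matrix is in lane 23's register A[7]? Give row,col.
lane 23⇒23/4=5, 23 mod 4=3
i=7  r:5+8⇒13  c:2·3+1+8⇒15

13,15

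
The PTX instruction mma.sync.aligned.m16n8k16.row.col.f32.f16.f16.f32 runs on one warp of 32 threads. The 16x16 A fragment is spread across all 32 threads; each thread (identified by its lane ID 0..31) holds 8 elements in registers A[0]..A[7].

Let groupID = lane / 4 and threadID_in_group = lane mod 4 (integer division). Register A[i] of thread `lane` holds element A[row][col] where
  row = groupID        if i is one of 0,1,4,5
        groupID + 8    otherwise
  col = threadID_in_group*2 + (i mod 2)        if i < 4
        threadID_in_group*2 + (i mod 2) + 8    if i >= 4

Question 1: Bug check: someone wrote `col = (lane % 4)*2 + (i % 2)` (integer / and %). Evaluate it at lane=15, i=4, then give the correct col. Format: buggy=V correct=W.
buggy=6 correct=14

`(lane % 4)*2 + (i % 2)`[15,4]=>6
lane 15: grp=3 (15/4), tig=3 (15%4)
i=4: r=3+0=3, c=3*2+0+8=14
col: 6 vs 14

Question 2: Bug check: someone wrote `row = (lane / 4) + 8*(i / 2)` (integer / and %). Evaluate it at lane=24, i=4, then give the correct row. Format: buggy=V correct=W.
buggy=22 correct=6

`(lane / 4) + 8*(i / 2)`[24,4]⇒22
lane 24: gr=6 (24/4), th=0 (24%4)
i=4: r=6+0=6, c=0*2+0+8=8
row: 22 vs 6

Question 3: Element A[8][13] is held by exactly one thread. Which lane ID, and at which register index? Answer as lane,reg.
2,7

r=8⇒gr=0,Rb=1  c=13⇒Cb=1,th=2,odd=1
L=0*4+2=2  i=1*4+1*2+1=7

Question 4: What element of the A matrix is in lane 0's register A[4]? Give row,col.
lane 0->0/4=0, 0 mod 4=0
i=4  r:0+0->0  c:2·0+0+8->8

0,8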